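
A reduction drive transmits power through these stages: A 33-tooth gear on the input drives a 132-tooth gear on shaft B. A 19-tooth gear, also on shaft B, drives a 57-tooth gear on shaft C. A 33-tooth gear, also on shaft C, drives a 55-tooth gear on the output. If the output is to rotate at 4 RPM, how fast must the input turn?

80 RPM

Overall ratio R = 4 × 3 × 1.6667 = 20.
Required input speed = output speed × R = 4 × 20 = 80 RPM.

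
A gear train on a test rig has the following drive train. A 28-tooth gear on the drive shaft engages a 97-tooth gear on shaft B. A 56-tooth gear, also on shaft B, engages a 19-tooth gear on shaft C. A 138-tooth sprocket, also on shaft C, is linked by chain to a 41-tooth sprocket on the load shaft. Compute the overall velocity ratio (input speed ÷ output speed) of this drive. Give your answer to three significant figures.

0.349

Each stage contributes driven/driver: gear mesh 97/28 = 3.4643, gear mesh 19/56 = 0.33929, chain 41/138 = 0.2971.
Overall: 3.4643 × 0.33929 × 0.2971 = 0.34921.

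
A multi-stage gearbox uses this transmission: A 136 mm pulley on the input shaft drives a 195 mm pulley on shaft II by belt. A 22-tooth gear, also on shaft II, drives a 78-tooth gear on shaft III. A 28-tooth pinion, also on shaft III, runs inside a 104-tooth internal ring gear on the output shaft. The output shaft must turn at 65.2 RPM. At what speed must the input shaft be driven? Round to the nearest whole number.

1231 RPM

Overall ratio R = 1.4338 × 3.5455 × 3.7143 = 18.882.
Required input speed = output speed × R = 65.2 × 18.882 = 1231.1 RPM.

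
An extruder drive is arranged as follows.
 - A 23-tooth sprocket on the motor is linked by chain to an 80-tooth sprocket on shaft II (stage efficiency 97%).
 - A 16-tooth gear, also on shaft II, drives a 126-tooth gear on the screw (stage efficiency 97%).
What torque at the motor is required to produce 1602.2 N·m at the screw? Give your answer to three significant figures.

62.2 N·m

Overall ratio R = 3.4783 × 7.875 = 27.391; overall efficiency η = 0.97 × 0.97 = 0.9409.
Input torque = output torque / (R × η) = 1602.2 / (27.391 × 0.9409) = 62.167 N·m.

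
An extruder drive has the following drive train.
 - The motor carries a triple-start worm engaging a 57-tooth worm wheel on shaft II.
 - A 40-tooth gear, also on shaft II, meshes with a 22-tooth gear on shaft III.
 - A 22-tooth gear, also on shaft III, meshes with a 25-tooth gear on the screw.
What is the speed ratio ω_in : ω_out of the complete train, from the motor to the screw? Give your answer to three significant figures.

11.9

Each stage contributes driven/driver: worm 57/3 = 19, gear mesh 22/40 = 0.55, gear mesh 25/22 = 1.1364.
Overall: 19 × 0.55 × 1.1364 = 11.875.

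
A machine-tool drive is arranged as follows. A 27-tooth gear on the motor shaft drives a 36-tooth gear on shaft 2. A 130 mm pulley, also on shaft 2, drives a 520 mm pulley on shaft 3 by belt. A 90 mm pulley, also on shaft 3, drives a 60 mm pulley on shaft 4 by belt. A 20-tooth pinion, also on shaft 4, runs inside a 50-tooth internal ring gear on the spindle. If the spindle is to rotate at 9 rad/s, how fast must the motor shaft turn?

Overall ratio R = 1.3333 × 4 × 0.66667 × 2.5 = 8.8889.
Required input speed = output speed × R = 9 × 8.8889 = 80 rad/s.

80 rad/s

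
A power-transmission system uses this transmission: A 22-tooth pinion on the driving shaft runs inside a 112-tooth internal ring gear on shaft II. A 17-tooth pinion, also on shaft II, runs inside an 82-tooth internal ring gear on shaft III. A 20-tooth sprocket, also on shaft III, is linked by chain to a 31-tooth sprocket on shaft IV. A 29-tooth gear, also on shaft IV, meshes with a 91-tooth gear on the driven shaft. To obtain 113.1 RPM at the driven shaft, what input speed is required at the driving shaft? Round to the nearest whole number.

13508 RPM

Overall ratio R = 5.0909 × 4.8235 × 1.55 × 3.1379 = 119.44.
Required input speed = output speed × R = 113.1 × 119.44 = 13508 RPM.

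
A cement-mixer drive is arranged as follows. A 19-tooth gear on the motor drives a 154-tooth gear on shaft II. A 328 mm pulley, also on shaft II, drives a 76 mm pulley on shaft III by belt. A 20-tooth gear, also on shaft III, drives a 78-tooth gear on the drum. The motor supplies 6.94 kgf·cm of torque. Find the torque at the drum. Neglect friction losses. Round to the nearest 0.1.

Gear mesh: ratio = 154/19 = 8.1053; torque at shaft II = 6.94 × 8.1053 = 56.251 kgf·cm.
Belt: ratio = 76/328 = 0.23171; torque at shaft III = 56.251 × 0.23171 = 13.034 kgf·cm.
Gear mesh: ratio = 78/20 = 3.9; torque at the drum = 13.034 × 3.9 = 50.831 kgf·cm.

50.8 kgf·cm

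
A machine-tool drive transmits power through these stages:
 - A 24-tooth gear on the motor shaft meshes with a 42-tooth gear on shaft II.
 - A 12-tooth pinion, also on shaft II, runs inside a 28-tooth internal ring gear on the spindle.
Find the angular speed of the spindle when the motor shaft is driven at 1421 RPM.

348 RPM

Gear mesh: ratio = 42/24 = 1.75, so shaft II turns at 1421 / 1.75 = 812 RPM.
Internal gear: ratio = 28/12 = 2.3333, so the spindle turns at 812 / 2.3333 = 348 RPM.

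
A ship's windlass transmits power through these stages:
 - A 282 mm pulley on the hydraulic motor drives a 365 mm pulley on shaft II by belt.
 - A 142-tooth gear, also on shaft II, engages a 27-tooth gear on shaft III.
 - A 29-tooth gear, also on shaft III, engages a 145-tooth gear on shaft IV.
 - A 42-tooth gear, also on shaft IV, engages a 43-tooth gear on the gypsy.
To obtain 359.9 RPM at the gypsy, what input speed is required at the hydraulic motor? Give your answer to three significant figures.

453 RPM

Overall ratio R = 1.2943 × 0.19014 × 5 × 1.0238 = 1.2598.
Required input speed = output speed × R = 359.9 × 1.2598 = 453.41 RPM.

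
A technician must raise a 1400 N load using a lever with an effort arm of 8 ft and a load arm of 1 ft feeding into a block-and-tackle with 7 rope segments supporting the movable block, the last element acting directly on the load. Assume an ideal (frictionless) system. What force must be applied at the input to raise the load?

Lever MA = effort arm / load arm = 8/1 = 8.
Block-and-tackle MA = number of supporting rope parts = 7.
Combined ideal MA = 8 × 7 = 56.
Effort = load / MA = 1400 / 56 = 25 N.

25 N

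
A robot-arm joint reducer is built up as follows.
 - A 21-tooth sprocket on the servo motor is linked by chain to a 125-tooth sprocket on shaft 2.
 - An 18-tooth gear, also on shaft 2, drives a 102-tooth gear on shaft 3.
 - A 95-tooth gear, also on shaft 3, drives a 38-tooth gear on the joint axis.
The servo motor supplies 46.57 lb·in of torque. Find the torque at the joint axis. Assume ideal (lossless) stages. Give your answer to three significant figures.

628 lb·in

After the chain (125/21): 46.57 × 5.9524 = 277.2 lb·in
After the gear mesh (102/18): 277.2 × 5.6667 = 1570.8 lb·in
After the gear mesh (38/95): 1570.8 × 0.4 = 628.33 lb·in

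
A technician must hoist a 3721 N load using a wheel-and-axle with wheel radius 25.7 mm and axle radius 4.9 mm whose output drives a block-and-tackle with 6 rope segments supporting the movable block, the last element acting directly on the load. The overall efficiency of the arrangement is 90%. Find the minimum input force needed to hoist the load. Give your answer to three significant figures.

Wheel-and-axle MA = R/r = 25.7/4.9 = 5.2449.
Block-and-tackle MA = number of supporting rope parts = 6.
Combined ideal MA = 5.2449 × 6 = 31.469.
Actual MA = 31.469 × 0.90 = 28.322.
Effort = load / actual MA = 3721 / 28.322 = 131.38 N.

131 N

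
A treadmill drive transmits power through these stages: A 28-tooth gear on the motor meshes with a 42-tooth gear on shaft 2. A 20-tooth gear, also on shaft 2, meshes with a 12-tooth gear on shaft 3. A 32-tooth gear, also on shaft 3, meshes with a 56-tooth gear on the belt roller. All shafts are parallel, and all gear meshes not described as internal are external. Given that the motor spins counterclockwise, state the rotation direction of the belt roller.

the motor → shaft 2: external mesh, 1 reversal → CW.
shaft 2 → shaft 3: external mesh, 1 reversal → CCW.
shaft 3 → the belt roller: external mesh, 1 reversal → CW.
3 reversals in total — an odd number — so the belt roller turns opposite to the motor.

clockwise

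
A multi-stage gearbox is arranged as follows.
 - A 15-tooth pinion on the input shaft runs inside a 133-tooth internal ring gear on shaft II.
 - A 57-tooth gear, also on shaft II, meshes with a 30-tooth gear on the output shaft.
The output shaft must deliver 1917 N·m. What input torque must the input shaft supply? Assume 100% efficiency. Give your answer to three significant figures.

Overall ratio R = 8.8667 × 0.52632 = 4.6667.
Input torque = output torque / R = 1917 / 4.6667 = 410.79 N·m.

411 N·m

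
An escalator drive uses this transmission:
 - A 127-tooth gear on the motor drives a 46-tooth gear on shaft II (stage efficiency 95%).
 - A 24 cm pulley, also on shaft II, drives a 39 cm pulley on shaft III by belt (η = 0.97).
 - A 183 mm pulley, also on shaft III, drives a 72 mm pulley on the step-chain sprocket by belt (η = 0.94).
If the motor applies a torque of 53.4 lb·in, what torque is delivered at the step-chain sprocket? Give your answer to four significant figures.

Gear mesh: ratio = 46/127 = 0.3622; torque at shaft II = 53.4 × 0.3622 × 0.95 = 18.375 lb·in.
Belt: ratio = 39/24 = 1.625; torque at shaft III = 18.375 × 1.625 × 0.97 = 28.963 lb·in.
Belt: ratio = 72/183 = 0.39344; torque at the step-chain sprocket = 28.963 × 0.39344 × 0.94 = 10.712 lb·in.

10.71 lb·in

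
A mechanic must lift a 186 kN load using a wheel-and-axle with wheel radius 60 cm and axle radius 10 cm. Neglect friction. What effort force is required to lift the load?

31 kN

Wheel-and-axle MA = R/r = 60/10 = 6.
Effort = load / MA = 186 / 6 = 31 kN.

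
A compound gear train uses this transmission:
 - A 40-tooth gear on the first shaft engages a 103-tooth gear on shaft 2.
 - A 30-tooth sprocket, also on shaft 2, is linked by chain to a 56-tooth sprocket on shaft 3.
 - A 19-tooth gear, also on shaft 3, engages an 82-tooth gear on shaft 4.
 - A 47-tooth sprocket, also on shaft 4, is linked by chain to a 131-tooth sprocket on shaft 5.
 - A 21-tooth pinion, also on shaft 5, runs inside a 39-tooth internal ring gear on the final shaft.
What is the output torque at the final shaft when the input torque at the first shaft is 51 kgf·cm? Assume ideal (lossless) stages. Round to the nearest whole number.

Gear mesh: ratio = 103/40 = 2.575; torque at shaft 2 = 51 × 2.575 = 131.33 kgf·cm.
Chain: ratio = 56/30 = 1.8667; torque at shaft 3 = 131.33 × 1.8667 = 245.14 kgf·cm.
Gear mesh: ratio = 82/19 = 4.3158; torque at shaft 4 = 245.14 × 4.3158 = 1058 kgf·cm.
Chain: ratio = 131/47 = 2.7872; torque at shaft 5 = 1058 × 2.7872 = 2948.8 kgf·cm.
Internal gear: ratio = 39/21 = 1.8571; torque at the final shaft = 2948.8 × 1.8571 = 5476.4 kgf·cm.

5476 kgf·cm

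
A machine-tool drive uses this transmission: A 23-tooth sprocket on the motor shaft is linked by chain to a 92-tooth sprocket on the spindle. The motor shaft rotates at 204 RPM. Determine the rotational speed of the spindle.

51 RPM

chain 92/23 = 4 → 204/4 = 51 RPM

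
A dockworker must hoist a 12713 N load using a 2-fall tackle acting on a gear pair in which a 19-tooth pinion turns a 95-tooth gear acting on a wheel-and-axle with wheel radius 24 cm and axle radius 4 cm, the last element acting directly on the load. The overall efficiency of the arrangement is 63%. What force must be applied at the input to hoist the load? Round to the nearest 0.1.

336.3 N

Block-and-tackle MA = number of supporting rope parts = 2.
Gear pair MA = 95/19 = 5.
Wheel-and-axle MA = R/r = 24/4 = 6.
Combined ideal MA = 2 × 5 × 6 = 60.
Actual MA = 60 × 0.63 = 37.8.
Effort = load / actual MA = 12713 / 37.8 = 336.32 N.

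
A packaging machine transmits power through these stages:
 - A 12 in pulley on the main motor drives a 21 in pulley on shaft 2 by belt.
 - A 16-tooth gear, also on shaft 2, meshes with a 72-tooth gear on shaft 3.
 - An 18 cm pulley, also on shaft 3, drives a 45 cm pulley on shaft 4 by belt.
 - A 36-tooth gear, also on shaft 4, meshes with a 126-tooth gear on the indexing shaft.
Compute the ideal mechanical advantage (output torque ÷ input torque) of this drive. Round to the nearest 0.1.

68.9

Each stage contributes driven/driver: belt 21/12 = 1.75, gear mesh 72/16 = 4.5, belt 45/18 = 2.5, gear mesh 126/36 = 3.5.
Overall: 1.75 × 4.5 × 2.5 × 3.5 = 68.906.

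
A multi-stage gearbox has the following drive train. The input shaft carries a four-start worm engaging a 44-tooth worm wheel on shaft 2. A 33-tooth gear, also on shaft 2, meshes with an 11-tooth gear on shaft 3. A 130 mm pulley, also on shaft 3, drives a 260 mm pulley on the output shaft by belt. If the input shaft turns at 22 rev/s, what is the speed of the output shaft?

3 rev/s

Worm: ratio = 44/4 = 11, so shaft 2 turns at 22 / 11 = 2 rev/s.
Gear mesh: ratio = 11/33 = 0.33333, so shaft 3 turns at 2 / 0.33333 = 6 rev/s.
Belt: ratio = 260/130 = 2, so the output shaft turns at 6 / 2 = 3 rev/s.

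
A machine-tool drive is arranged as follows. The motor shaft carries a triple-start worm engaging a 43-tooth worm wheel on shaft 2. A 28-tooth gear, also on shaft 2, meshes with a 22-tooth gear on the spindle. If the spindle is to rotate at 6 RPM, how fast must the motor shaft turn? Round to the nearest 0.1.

67.6 RPM

Overall ratio R = 14.333 × 0.78571 = 11.262.
Required input speed = output speed × R = 6 × 11.262 = 67.571 RPM.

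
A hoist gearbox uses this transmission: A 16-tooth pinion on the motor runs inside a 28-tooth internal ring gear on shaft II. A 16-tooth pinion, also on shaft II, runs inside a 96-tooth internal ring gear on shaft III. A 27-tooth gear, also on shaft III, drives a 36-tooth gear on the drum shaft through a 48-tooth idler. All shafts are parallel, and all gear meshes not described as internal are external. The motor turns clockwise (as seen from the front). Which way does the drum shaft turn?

clockwise

the motor → shaft II: internal mesh, same direction → CW.
shaft II → shaft III: internal mesh, same direction → CW.
shaft III → the drum shaft: driver → idler → driven is 2 external meshes, 2 reversals → CW.
2 reversals in total — an even number — so the drum shaft turns the same way as the motor.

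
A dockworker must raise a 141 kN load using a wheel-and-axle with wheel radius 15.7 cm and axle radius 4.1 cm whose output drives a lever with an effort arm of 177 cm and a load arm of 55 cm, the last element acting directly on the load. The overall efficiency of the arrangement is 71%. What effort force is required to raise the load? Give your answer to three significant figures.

Wheel-and-axle MA = R/r = 15.7/4.1 = 3.8293.
Lever MA = effort arm / load arm = 177/55 = 3.2182.
Combined ideal MA = 3.8293 × 3.2182 = 12.323.
Actual MA = 12.323 × 0.71 = 8.7495.
Effort = load / actual MA = 141 / 8.7495 = 16.115 kN.

16.1 kN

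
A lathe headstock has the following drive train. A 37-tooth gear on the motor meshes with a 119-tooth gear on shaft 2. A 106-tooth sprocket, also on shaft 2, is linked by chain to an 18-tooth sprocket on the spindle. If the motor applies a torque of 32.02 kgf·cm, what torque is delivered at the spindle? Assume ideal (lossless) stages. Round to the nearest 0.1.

Gear mesh: ratio = 119/37 = 3.2162; torque at shaft 2 = 32.02 × 3.2162 = 102.98 kgf·cm.
Chain: ratio = 18/106 = 0.16981; torque at the spindle = 102.98 × 0.16981 = 17.488 kgf·cm.

17.5 kgf·cm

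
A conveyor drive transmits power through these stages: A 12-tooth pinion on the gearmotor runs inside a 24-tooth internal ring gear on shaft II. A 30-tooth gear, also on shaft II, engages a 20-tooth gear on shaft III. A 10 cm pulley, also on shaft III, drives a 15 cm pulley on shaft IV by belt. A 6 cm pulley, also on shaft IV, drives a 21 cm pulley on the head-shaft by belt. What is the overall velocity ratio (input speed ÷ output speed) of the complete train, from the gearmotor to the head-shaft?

Each stage contributes driven/driver: internal gear 24/12 = 2, gear mesh 20/30 = 0.66667, belt 15/10 = 1.5, belt 21/6 = 3.5.
Overall: 2 × 0.66667 × 1.5 × 3.5 = 7.

7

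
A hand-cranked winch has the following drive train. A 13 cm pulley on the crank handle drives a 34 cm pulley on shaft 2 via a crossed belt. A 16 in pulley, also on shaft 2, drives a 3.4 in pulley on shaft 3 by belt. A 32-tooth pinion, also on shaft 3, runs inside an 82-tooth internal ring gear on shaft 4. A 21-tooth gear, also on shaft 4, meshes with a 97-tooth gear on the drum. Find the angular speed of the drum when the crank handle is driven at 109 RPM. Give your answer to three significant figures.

16.6 RPM

Belt: ratio = 34/13 = 2.6154, so shaft 2 turns at 109 / 2.6154 = 41.676 RPM.
Belt: ratio = 3.4/16 = 0.2125, so shaft 3 turns at 41.676 / 0.2125 = 196.12 RPM.
Internal gear: ratio = 82/32 = 2.5625, so shaft 4 turns at 196.12 / 2.5625 = 76.536 RPM.
Gear mesh: ratio = 97/21 = 4.619, so the drum turns at 76.536 / 4.619 = 16.57 RPM.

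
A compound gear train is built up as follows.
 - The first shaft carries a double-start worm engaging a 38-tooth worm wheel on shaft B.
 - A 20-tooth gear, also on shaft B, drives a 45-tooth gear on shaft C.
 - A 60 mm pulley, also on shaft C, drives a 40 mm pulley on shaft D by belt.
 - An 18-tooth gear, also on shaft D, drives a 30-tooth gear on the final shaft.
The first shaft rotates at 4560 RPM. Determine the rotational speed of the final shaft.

96 RPM

worm 38/2 = 19 → 4560/19 = 240 RPM
gear mesh 45/20 = 2.25 → 240/2.25 = 106.67 RPM
belt 40/60 = 0.66667 → 106.67/0.66667 = 160 RPM
gear mesh 30/18 = 1.6667 → 160/1.6667 = 96 RPM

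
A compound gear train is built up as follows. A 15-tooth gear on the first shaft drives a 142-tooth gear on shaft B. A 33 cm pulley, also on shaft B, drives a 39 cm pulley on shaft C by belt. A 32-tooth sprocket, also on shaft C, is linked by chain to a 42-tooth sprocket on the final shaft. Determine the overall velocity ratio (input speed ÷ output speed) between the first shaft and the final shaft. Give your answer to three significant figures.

Each stage contributes driven/driver: gear mesh 142/15 = 9.4667, belt 39/33 = 1.1818, chain 42/32 = 1.3125.
Overall: 9.4667 × 1.1818 × 1.3125 = 14.684.

14.7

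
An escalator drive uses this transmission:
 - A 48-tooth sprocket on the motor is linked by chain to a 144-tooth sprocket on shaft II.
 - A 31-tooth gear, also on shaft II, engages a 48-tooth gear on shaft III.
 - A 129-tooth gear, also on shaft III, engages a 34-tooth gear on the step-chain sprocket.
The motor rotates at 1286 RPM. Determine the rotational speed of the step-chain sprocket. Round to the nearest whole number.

the motor → shaft II (chain, 144/48): 1286 ÷ 3 = 428.67 RPM
shaft II → shaft III (gear mesh, 48/31): 428.67 ÷ 1.5484 = 276.85 RPM
shaft III → the step-chain sprocket (gear mesh, 34/129): 276.85 ÷ 0.26357 = 1050.4 RPM

1050 RPM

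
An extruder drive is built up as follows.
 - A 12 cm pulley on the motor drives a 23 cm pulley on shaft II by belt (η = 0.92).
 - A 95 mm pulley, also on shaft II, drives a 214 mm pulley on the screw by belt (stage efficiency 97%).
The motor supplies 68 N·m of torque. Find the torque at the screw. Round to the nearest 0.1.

After the belt (23/12): 68 × 1.9167 × 0.92 = 119.91 N·m
After the belt (214/95): 119.91 × 2.2526 × 0.97 = 262 N·m

262.0 N·m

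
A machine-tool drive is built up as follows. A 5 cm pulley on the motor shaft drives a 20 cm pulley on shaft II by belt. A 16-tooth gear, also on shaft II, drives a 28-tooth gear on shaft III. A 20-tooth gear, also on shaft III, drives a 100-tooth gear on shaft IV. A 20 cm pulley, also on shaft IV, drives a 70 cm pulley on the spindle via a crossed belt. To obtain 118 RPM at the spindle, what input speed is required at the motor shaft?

14455 RPM

Overall ratio R = 4 × 1.75 × 5 × 3.5 = 122.5.
Required input speed = output speed × R = 118 × 122.5 = 14455 RPM.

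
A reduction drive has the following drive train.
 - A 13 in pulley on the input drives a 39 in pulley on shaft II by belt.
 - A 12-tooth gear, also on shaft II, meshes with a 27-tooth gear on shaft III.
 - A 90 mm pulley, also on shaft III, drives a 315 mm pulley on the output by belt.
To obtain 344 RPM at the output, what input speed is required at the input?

Overall ratio R = 3 × 2.25 × 3.5 = 23.625.
Required input speed = output speed × R = 344 × 23.625 = 8127 RPM.

8127 RPM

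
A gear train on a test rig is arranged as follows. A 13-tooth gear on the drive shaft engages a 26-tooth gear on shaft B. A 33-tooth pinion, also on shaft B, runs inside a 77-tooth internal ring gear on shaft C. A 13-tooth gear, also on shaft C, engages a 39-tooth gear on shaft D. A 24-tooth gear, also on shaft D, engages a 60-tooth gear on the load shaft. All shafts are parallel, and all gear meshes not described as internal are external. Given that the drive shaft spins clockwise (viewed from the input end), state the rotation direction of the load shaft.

the drive shaft → shaft B: external mesh, 1 reversal → CCW.
shaft B → shaft C: internal mesh, same direction → CCW.
shaft C → shaft D: external mesh, 1 reversal → CW.
shaft D → the load shaft: external mesh, 1 reversal → CCW.
3 reversals in total — an odd number — so the load shaft turns opposite to the drive shaft.

counterclockwise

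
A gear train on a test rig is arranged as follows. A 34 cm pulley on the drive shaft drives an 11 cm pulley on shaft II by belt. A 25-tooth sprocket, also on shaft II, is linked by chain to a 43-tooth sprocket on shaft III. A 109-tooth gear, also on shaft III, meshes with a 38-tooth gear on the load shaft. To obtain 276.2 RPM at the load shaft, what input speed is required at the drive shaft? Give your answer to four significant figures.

Overall ratio R = 0.32353 × 1.72 × 0.34862 = 0.194.
Required input speed = output speed × R = 276.2 × 0.194 = 53.583 RPM.

53.58 RPM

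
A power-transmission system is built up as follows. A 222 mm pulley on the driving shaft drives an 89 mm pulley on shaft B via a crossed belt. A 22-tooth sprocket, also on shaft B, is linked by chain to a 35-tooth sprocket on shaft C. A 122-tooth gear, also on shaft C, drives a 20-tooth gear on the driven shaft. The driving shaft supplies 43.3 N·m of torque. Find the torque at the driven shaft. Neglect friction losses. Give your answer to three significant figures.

4.53 N·m

After the belt (89/222): 43.3 × 0.4009 = 17.359 N·m
After the chain (35/22): 17.359 × 1.5909 = 27.617 N·m
After the gear mesh (20/122): 27.617 × 0.16393 = 4.5273 N·m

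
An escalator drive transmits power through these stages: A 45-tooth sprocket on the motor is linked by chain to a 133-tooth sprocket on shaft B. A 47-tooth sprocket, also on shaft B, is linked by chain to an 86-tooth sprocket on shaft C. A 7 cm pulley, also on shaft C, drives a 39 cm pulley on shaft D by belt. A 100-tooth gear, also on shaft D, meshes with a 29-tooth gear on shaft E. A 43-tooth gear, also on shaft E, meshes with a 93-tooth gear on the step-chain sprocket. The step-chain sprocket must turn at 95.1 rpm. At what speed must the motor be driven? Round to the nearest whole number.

Overall ratio R = 2.9556 × 1.8298 × 5.5714 × 0.29 × 2.1628 = 18.898.
Required input speed = output speed × R = 95.1 × 18.898 = 1797.2 rpm.

1797 rpm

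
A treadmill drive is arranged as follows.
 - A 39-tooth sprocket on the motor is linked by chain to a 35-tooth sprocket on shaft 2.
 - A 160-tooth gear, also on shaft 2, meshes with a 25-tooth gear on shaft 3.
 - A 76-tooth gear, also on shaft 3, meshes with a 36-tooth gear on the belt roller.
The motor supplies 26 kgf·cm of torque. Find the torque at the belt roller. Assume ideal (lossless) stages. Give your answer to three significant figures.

1.73 kgf·cm

Chain: ratio = 35/39 = 0.89744; torque at shaft 2 = 26 × 0.89744 = 23.333 kgf·cm.
Gear mesh: ratio = 25/160 = 0.15625; torque at shaft 3 = 23.333 × 0.15625 = 3.6458 kgf·cm.
Gear mesh: ratio = 36/76 = 0.47368; torque at the belt roller = 3.6458 × 0.47368 = 1.727 kgf·cm.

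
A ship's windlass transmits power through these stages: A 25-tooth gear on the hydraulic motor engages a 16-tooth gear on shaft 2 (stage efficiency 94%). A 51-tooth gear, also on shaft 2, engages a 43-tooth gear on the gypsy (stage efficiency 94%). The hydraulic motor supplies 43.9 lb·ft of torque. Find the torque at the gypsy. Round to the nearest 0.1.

20.9 lb·ft

gear mesh 16/25 = 0.64 → τ = 43.9·0.64·0.94 = 26.41 lb·ft
gear mesh 43/51 = 0.84314 → τ = 26.41·0.84314·0.94 = 20.931 lb·ft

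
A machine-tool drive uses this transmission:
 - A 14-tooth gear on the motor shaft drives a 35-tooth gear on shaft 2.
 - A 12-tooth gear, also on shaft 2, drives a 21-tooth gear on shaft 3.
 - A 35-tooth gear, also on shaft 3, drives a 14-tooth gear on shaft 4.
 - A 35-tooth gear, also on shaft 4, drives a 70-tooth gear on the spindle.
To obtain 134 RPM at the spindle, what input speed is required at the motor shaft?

Overall ratio R = 2.5 × 1.75 × 0.4 × 2 = 3.5.
Required input speed = output speed × R = 134 × 3.5 = 469 RPM.

469 RPM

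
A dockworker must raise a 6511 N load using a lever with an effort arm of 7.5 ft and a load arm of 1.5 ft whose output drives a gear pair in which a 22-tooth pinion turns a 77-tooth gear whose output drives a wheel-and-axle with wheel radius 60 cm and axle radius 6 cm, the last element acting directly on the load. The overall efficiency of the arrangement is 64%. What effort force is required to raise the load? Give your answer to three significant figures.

Lever MA = effort arm / load arm = 7.5/1.5 = 5.
Gear pair MA = 77/22 = 3.5.
Wheel-and-axle MA = R/r = 60/6 = 10.
Combined ideal MA = 5 × 3.5 × 10 = 175.
Actual MA = 175 × 0.64 = 112.
Effort = load / actual MA = 6511 / 112 = 58.134 N.

58.1 N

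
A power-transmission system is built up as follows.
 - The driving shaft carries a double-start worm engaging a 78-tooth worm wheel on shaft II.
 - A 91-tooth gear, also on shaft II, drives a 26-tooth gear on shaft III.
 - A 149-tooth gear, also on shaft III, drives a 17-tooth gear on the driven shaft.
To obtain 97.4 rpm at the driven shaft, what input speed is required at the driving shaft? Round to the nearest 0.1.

123.8 rpm

Overall ratio R = 39 × 0.28571 × 0.11409 = 1.2713.
Required input speed = output speed × R = 97.4 × 1.2713 = 123.83 rpm.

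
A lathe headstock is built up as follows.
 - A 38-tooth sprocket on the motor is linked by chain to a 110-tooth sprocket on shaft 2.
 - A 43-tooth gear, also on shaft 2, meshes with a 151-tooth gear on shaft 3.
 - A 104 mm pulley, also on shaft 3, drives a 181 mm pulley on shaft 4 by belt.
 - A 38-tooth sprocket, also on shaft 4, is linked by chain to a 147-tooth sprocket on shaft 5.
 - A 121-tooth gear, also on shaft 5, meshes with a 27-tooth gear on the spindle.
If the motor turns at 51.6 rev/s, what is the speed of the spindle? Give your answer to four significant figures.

3.379 rev/s

Chain: ratio = 110/38 = 2.8947, so shaft 2 turns at 51.6 / 2.8947 = 17.825 rev/s.
Gear mesh: ratio = 151/43 = 3.5116, so shaft 3 turns at 17.825 / 3.5116 = 5.0761 rev/s.
Belt: ratio = 181/104 = 1.7404, so shaft 4 turns at 5.0761 / 1.7404 = 2.9167 rev/s.
Chain: ratio = 147/38 = 3.8684, so shaft 5 turns at 2.9167 / 3.8684 = 0.75397 rev/s.
Gear mesh: ratio = 27/121 = 0.22314, so the spindle turns at 0.75397 / 0.22314 = 3.3789 rev/s.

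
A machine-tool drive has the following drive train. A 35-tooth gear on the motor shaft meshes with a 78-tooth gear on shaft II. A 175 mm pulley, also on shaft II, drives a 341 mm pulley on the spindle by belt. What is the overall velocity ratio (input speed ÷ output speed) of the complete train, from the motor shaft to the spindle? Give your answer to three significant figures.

Each stage contributes driven/driver: gear mesh 78/35 = 2.2286, belt 341/175 = 1.9486.
Overall: 2.2286 × 1.9486 = 4.3425.

4.34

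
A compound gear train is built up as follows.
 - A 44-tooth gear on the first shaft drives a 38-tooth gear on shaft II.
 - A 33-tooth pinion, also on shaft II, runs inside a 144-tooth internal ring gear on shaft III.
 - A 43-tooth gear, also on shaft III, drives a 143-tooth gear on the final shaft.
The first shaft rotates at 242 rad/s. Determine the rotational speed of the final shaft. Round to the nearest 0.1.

gear mesh 38/44 = 0.86364 → 242/0.86364 = 280.21 rad/s
internal gear 144/33 = 4.3636 → 280.21/4.3636 = 64.215 rad/s
gear mesh 143/43 = 3.3256 → 64.215/3.3256 = 19.309 rad/s

19.3 rad/s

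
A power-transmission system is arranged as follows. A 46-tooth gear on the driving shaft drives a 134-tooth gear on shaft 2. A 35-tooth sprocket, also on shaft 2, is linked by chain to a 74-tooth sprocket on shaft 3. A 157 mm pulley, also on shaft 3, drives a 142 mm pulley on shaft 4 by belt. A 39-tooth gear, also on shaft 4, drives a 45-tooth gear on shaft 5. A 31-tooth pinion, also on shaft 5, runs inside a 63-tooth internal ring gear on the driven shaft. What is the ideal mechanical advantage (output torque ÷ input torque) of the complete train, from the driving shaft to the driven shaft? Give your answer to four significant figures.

Each stage contributes driven/driver: gear mesh 134/46 = 2.913, chain 74/35 = 2.1143, belt 142/157 = 0.90446, gear mesh 45/39 = 1.1538, internal gear 63/31 = 2.0323.
Overall: 2.913 × 2.1143 × 0.90446 × 1.1538 × 2.0323 = 13.062.

13.06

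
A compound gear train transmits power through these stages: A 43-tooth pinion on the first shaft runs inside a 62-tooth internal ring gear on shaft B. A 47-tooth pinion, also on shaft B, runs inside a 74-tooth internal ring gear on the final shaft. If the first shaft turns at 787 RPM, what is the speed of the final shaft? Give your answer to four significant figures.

346.7 RPM

Internal gear: ratio = 62/43 = 1.4419, so shaft B turns at 787 / 1.4419 = 545.82 RPM.
Internal gear: ratio = 74/47 = 1.5745, so the final shaft turns at 545.82 / 1.5745 = 346.67 RPM.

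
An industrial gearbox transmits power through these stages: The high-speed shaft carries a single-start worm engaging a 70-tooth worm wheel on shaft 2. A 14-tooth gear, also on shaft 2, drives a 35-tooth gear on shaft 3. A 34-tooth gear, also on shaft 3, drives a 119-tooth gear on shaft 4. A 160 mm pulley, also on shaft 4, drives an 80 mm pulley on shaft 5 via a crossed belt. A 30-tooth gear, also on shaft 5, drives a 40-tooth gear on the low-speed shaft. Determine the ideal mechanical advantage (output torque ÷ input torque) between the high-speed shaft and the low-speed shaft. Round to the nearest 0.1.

408.3

Each stage contributes driven/driver: worm 70/1 = 70, gear mesh 35/14 = 2.5, gear mesh 119/34 = 3.5, belt 80/160 = 0.5, gear mesh 40/30 = 1.3333.
Overall: 70 × 2.5 × 3.5 × 0.5 × 1.3333 = 408.33.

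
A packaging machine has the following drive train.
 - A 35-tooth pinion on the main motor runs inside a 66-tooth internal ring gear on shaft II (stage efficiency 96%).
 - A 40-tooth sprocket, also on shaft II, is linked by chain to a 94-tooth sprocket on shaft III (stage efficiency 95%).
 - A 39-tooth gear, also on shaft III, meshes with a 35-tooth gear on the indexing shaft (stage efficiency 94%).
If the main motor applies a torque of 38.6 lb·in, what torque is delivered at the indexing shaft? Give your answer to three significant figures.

132 lb·in

Internal gear: ratio = 66/35 = 1.8857; torque at shaft II = 38.6 × 1.8857 × 0.96 = 69.877 lb·in.
Chain: ratio = 94/40 = 2.35; torque at shaft III = 69.877 × 2.35 × 0.95 = 156 lb·in.
Gear mesh: ratio = 35/39 = 0.89744; torque at the indexing shaft = 156 × 0.89744 × 0.94 = 131.6 lb·in.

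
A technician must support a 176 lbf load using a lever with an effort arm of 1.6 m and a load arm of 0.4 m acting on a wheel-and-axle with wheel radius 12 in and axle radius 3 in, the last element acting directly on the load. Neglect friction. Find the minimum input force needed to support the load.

Lever MA = effort arm / load arm = 1.6/0.4 = 4.
Wheel-and-axle MA = R/r = 12/3 = 4.
Combined ideal MA = 4 × 4 = 16.
Effort = load / MA = 176 / 16 = 11 lbf.

11 lbf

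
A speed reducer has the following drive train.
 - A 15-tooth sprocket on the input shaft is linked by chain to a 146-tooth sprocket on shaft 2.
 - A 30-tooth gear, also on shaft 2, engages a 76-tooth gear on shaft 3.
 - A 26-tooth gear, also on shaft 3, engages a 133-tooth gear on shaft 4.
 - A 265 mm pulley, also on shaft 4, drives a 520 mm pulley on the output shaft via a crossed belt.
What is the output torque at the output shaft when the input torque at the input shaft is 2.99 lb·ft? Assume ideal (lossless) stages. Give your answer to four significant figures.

After the chain (146/15): 2.99 × 9.7333 = 29.103 lb·ft
After the gear mesh (76/30): 29.103 × 2.5333 = 73.727 lb·ft
After the gear mesh (133/26): 73.727 × 5.1154 = 377.14 lb·ft
After the belt (520/265): 377.14 × 1.9623 = 740.05 lb·ft

740.0 lb·ft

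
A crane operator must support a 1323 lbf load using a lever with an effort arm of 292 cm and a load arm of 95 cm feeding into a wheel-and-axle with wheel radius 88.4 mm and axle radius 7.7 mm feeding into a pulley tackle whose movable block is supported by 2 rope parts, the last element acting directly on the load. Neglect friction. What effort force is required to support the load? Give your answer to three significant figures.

Lever MA = effort arm / load arm = 292/95 = 3.0737.
Wheel-and-axle MA = R/r = 88.4/7.7 = 11.481.
Block-and-tackle MA = number of supporting rope parts = 2.
Combined ideal MA = 3.0737 × 11.481 × 2 = 70.575.
Effort = load / MA = 1323 / 70.575 = 18.746 lbf.

18.7 lbf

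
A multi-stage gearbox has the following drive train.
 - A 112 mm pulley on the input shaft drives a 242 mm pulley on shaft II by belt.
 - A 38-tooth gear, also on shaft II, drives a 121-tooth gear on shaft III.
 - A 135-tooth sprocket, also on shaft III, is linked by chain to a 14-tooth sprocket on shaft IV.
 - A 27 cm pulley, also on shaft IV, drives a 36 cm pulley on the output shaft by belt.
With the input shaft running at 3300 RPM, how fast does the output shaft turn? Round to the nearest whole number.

Belt: ratio = 242/112 = 2.1607, so shaft II turns at 3300 / 2.1607 = 1527.3 RPM.
Gear mesh: ratio = 121/38 = 3.1842, so shaft III turns at 1527.3 / 3.1842 = 479.64 RPM.
Chain: ratio = 14/135 = 0.1037, so shaft IV turns at 479.64 / 0.1037 = 4625.1 RPM.
Belt: ratio = 36/27 = 1.3333, so the output shaft turns at 4625.1 / 1.3333 = 3468.8 RPM.

3469 RPM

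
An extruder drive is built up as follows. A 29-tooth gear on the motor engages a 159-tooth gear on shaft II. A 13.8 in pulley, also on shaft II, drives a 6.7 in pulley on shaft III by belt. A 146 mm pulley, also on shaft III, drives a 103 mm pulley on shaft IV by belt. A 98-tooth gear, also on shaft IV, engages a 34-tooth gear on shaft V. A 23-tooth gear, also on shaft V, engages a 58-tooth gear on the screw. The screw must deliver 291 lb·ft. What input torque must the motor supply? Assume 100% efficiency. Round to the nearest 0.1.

177.1 lb·ft

Overall ratio R = 5.4828 × 0.48551 × 0.70548 × 0.34694 × 2.5217 = 1.643.
Input torque = output torque / R = 291 / 1.643 = 177.12 lb·ft.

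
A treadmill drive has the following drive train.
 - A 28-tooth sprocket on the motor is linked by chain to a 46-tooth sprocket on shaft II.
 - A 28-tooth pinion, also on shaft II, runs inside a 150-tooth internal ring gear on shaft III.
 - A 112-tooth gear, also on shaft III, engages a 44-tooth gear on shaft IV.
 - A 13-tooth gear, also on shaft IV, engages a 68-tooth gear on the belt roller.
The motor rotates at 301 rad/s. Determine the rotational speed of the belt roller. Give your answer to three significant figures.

the motor → shaft II (chain, 46/28): 301 ÷ 1.6429 = 183.22 rad/s
shaft II → shaft III (internal gear, 150/28): 183.22 ÷ 5.3571 = 34.201 rad/s
shaft III → shaft IV (gear mesh, 44/112): 34.201 ÷ 0.39286 = 87.056 rad/s
shaft IV → the belt roller (gear mesh, 68/13): 87.056 ÷ 5.2308 = 16.643 rad/s

16.6 rad/s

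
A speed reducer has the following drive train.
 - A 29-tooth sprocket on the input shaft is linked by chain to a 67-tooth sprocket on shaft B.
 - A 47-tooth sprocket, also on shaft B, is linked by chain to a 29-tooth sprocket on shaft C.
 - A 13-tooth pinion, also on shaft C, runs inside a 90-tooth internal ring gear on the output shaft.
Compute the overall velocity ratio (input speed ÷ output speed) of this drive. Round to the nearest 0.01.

Each stage contributes driven/driver: chain 67/29 = 2.3103, chain 29/47 = 0.61702, internal gear 90/13 = 6.9231.
Overall: 2.3103 × 0.61702 × 6.9231 = 9.8691.

9.87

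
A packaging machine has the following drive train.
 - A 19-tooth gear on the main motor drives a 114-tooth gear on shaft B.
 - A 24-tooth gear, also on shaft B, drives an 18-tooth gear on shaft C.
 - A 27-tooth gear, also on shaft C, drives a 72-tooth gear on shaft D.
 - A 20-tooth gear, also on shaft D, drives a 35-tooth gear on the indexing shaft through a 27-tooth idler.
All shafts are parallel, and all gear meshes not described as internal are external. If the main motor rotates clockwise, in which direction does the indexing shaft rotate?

the main motor → shaft B: external mesh, 1 reversal → CCW.
shaft B → shaft C: external mesh, 1 reversal → CW.
shaft C → shaft D: external mesh, 1 reversal → CCW.
shaft D → the indexing shaft: driver → idler → driven is 2 external meshes, 2 reversals → CCW.
5 reversals in total — an odd number — so the indexing shaft turns opposite to the main motor.

counterclockwise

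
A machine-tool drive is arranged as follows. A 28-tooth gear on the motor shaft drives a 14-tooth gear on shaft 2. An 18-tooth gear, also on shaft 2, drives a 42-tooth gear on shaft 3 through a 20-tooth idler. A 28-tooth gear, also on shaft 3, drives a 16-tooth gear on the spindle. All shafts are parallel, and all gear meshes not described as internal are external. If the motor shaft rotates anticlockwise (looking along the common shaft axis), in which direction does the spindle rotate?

the motor shaft → shaft 2: external mesh, 1 reversal → CW.
shaft 2 → shaft 3: driver → idler → driven is 2 external meshes, 2 reversals → CW.
shaft 3 → the spindle: external mesh, 1 reversal → CCW.
4 reversals in total — an even number — so the spindle turns the same way as the motor shaft.

anticlockwise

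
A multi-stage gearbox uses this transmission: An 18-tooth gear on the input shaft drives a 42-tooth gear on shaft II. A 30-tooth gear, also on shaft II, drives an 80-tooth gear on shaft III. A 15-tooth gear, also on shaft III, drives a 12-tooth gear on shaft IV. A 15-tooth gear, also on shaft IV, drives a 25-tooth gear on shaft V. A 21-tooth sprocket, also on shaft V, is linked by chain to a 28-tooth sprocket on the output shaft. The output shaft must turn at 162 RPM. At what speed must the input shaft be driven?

1792 RPM

Overall ratio R = 2.3333 × 2.6667 × 0.8 × 1.6667 × 1.3333 = 11.062.
Required input speed = output speed × R = 162 × 11.062 = 1792 RPM.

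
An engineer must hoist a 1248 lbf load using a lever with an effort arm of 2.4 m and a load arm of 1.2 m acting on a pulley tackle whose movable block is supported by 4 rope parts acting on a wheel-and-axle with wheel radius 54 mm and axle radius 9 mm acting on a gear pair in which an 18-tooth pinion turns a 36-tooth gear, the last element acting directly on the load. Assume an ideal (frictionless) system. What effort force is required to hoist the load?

13 lbf

Lever MA = effort arm / load arm = 2.4/1.2 = 2.
Block-and-tackle MA = number of supporting rope parts = 4.
Wheel-and-axle MA = R/r = 54/9 = 6.
Gear pair MA = 36/18 = 2.
Combined ideal MA = 2 × 4 × 6 × 2 = 96.
Effort = load / MA = 1248 / 96 = 13 lbf.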